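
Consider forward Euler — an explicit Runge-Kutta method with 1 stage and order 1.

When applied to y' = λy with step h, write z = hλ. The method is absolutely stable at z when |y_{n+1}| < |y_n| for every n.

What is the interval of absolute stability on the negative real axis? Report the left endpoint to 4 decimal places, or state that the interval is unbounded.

z∈(-2.0000,0).

With y'=λy (z=hλ):
  order 1, 1-stage ⇒ R(z)=1+z
  (e.g. R(-0.64)=0.36000, |R|=0.36000)

Need |R(x)|<1, x<0.
x=-0.64: |R|=0.3600
|R(-2.04)|=1.0400 |R(-1.04)|=0.0400 |R(-0.52)|=0.4800
Bisect:
  x_lo=-2.6508 |R|=1.6508  x_hi=-0.3072 |R|=0.6928
  mid=-1.47901 |R|=0.47901 →hi
  mid=-2.06489 |R|=1.06489 →lo
  mid=-1.77195 |R|=0.77195 →hi
  mid=-1.91842 |R|=0.91842 →hi
  mid=-1.99166 |R|=0.99166 →hi
  mid=-2.02828 |R|=1.02828 →lo
  mid=-2.00997 |R|=1.00997 →lo
  mid=-2.00081 |R|=1.00081 →lo
  ...
  [-2.00010,-1.99995] ⇒ x*=-2.0000
So |R|<1 on (-2.0000, 0).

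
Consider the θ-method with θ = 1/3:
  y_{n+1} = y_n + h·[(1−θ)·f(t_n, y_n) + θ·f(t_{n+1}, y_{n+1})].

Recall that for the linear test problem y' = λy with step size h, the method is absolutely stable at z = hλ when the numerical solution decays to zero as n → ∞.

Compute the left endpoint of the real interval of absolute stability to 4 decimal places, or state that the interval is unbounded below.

With y'=λy (z=hλ):
  y_{n+1} = y_n + z·[2/3·y_n + 1/3·y_{n+1}] ⇒ (1 − 1/3z)y_{n+1} = (1 + 2/3z)y_n
  R(z) = (1 + 2/3z)/(1 − 1/3z).

Find x<0 with |R(x)|<1.
x=-1.22: |R|=0.1327
R=−1: 1+2/3x = −1+1/3x ⇒ -1/3x=2 ⇒ x=2/(-1/3)=-6.0000
Confirm numerically:
  x=-5.194: |R|=0.90164 <1
  x=-4.587: |R|=0.81376 <1
  x=-3.342: |R|=0.58089 <1
  x=-3.020: |R|=0.50498 <1
  x=-6.493: |R|=1.05193 >1
  x=-6.483: |R|=1.05093 >1
  x=-6.060: |R|=1.00662 >1
Interval (-6.0000, 0).

left endpoint -6.0000.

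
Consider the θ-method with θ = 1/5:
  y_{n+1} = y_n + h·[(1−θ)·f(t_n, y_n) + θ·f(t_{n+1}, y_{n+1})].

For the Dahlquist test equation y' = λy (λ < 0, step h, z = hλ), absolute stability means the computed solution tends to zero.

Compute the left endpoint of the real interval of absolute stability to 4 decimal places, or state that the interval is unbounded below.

On y'=λy, z=hλ:
  y_{n+1} = y_n + z·[4/5·y_n + 1/5·y_{n+1}] ⇒ (1 − 1/5z)y_{n+1} = (1 + 4/5z)y_n
  so R(z) = (1 + 4/5z)/(1 − 1/5z).

Need |R(x)|<1, x<0.
x=-1.74: |R|=0.2908
R=−1: 1+4/5x = −1+1/5x ⇒ -3/5x=2 ⇒ x=2/(-3/5)=-3.3333
Confirm numerically:
  x=-3.234: |R|=0.96381 <1
  x=-3.173: |R|=0.94115 <1
  x=-2.385: |R|=0.61476 <1
  x=-1.508: |R|=0.15857 <1
  x=-3.722: |R|=1.13368 >1
  x=-3.414: |R|=1.02876 >1
  x=-3.357: |R|=1.00850 >1
Interval (-3.3333, 0).

z* = -3.3333.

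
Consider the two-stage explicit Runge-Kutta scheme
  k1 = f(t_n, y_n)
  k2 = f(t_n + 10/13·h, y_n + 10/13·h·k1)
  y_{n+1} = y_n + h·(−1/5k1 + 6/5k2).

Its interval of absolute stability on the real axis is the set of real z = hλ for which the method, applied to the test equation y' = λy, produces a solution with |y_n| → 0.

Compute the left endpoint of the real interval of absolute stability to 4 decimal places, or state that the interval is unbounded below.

With y'=λy (z=hλ):
  k1=λy_n ⇒ h·k1=z·y_n;  k2=λ(1+10/13z)y_n ⇒ h·k2=z(1+10/13z)y_n
  y_{n+1}/y_n = 1 − 1/5z + 6/5z(1+10/13z) = 1 + z + 12/13z²
  so R(z) = 1 + z + 12/13z².

Find x<0 with |R(x)|<1.
x=-0.55: |R|=0.7292
R=1: x+12/13x²=0 ⇒ x=−13/12=-1.0833; min R=1−1/(4·12/13)=0.7292>−1
Confirm numerically:
  x=-1.052: |R|=0.96957 <1
  x=-0.867: |R|=0.82687 <1
  x=-0.654: |R|=0.74081 <1
  x=-1.588: |R|=1.73976 >1
  x=-1.296: |R|=1.25441 >1
So |R|<1 on (-1.0833, 0).

left endpoint -1.0833.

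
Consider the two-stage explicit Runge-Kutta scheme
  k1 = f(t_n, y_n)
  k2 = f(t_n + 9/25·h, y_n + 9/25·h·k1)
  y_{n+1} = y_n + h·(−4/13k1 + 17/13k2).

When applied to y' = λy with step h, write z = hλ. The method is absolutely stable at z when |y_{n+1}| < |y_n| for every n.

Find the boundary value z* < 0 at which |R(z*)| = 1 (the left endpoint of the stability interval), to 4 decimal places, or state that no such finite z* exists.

left endpoint -2.1242.

Set f=λy, z=hλ:
  k1=λy_n ⇒ h·k1=z·y_n;  k2=λ(1+9/25z)y_n ⇒ h·k2=z(1+9/25z)y_n
  y_{n+1}/y_n = 1 − 4/13z + 17/13z(1+9/25z) = 1 + z + 153/325z²
  Hence R(z) = 1 + z + 153/325z².

Solve |R(x)|<1 on ℝ⁻.
x=-1.01: |R|=0.4702
R=1: x+153/325x²=0 ⇒ x=−325/153=-2.1242; min R=1−1/(4·153/325)=0.4690>−1
Confirm numerically:
  x=-2.078: |R|=0.95482 <1
  x=-1.992: |R|=0.87604 <1
  x=-1.640: |R|=0.62618 <1
  x=-1.108: |R|=0.46995 <1
  x=-2.361: |R|=1.26322 >1
  x=-2.178: |R|=1.05518 >1
Stable set (-2.1242, 0).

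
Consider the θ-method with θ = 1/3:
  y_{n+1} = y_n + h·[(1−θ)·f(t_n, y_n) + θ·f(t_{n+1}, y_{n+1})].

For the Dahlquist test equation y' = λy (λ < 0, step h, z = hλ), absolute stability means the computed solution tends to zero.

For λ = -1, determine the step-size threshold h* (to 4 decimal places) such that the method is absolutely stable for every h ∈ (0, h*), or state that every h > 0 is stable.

Set f=λy, z=hλ:
  y_{n+1} = y_n + z·[2/3·y_n + 1/3·y_{n+1}] ⇒ (1 − 1/3z)y_{n+1} = (1 + 2/3z)y_n
  Hence R(z) = (1 + 2/3z)/(1 − 1/3z).

Solve |R(x)|<1 on ℝ⁻.
x=-1.15: |R|=0.1687
R=−1: 1+2/3x = −1+1/3x ⇒ -1/3x=2 ⇒ x=2/(-1/3)=-6.0000
Confirm numerically:
  x=-5.971: |R|=0.99677 <1
  x=-5.842: |R|=0.98213 <1
  x=-3.893: |R|=0.69433 <1
  x=-3.754: |R|=0.66746 <1
  x=-6.121: |R|=1.01327 >1
  x=-6.112: |R|=1.01229 >1
  x=-6.046: |R|=1.00509 >1
Stable set (-6.0000, 0).

(-6.0000,0); λ=-1 ⇒ h* = (6)/1 = 6.0000.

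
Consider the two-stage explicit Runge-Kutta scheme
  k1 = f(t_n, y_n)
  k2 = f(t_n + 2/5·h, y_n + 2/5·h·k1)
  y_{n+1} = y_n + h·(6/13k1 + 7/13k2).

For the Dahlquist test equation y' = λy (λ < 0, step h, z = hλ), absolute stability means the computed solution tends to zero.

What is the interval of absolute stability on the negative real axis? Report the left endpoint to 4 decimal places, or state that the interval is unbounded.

With y'=λy (z=hλ):
  k1=λy_n ⇒ h·k1=z·y_n;  k2=λ(1+2/5z)y_n ⇒ h·k2=z(1+2/5z)y_n
  y_{n+1}/y_n = 1 + 6/13z + 7/13z(1+2/5z) = 1 + z + 14/65z²
  so R(z) = 1 + z + 14/65z².

Find x<0 with |R(x)|<1.
x=-1.15: |R|=0.1348
R=1: x+14/65x²=0 ⇒ x=−65/14=-4.6429; min R=1−1/(4·14/65)=-0.1607>−1
Confirm numerically:
  x=-3.751: |R|=0.27946 <1
  x=-3.060: |R|=0.04322 <1
  x=-2.117: |R|=0.15171 <1
  x=-1.933: |R|=0.12822 <1
  x=-5.075: |R|=1.47237 >1
  x=-4.681: |R|=1.03846 >1
So |R|<1 on (-4.6429, 0).

(-4.6429, 0).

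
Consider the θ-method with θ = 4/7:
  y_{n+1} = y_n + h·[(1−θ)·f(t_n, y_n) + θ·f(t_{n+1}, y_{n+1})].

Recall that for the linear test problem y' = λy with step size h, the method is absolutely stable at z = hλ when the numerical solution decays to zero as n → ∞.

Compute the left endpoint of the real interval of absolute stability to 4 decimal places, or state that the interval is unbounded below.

unbounded; (−∞, 0).

Test eqn y'=λy, z=hλ:
  y_{n+1} = y_n + z·[3/7·y_n + 4/7·y_{n+1}] ⇒ (1 − 4/7z)y_{n+1} = (1 + 3/7z)y_n
  Hence R(z) = (1 + 3/7z)/(1 − 4/7z).

Need |R(x)|<1, x<0.
x=-0.86: |R|=0.4234
x=-2: |R|=0.0667
x=-10: |R|=0.4894
x=-100: |R|=0.7199
θ=4/7≥1/2 ⇒ |1+3/7x|<|1−4/7x| ∀x<0 ⇒ interval (−∞,0).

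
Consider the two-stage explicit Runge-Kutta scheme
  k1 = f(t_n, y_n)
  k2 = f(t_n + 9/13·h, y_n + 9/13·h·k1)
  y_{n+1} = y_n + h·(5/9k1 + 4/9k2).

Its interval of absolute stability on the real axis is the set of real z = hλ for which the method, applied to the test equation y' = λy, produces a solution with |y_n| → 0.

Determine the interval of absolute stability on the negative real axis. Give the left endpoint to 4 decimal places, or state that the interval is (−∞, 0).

z∈(-3.2500,0).

With y'=λy (z=hλ):
  k1=λy_n ⇒ h·k1=z·y_n;  k2=λ(1+9/13z)y_n ⇒ h·k2=z(1+9/13z)y_n
  y_{n+1}/y_n = 1 + 5/9z + 4/9z(1+9/13z) = 1 + z + 4/13z²
  Hence R(z) = 1 + z + 4/13z².

Find x<0 with |R(x)|<1.
x=-1.72: |R|=0.1903
R=1: x+4/13x²=0 ⇒ x=−13/4=-3.2500; min R=1−1/(4·4/13)=0.1875>−1
Confirm numerically:
  x=-2.685: |R|=0.53322 <1
  x=-2.337: |R|=0.34348 <1
  x=-2.101: |R|=0.25722 <1
  x=-3.802: |R|=1.64576 >1
  x=-3.785: |R|=1.62307 >1
  x=-3.664: |R|=1.46674 >1
Interval (-3.2500, 0).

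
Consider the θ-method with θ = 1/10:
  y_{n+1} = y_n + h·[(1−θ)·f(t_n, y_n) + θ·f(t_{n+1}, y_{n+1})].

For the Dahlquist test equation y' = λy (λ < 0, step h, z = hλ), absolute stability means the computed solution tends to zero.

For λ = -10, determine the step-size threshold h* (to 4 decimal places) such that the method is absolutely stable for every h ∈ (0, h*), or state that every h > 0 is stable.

Test eqn y'=λy, z=hλ:
  y_{n+1} = y_n + z·[9/10·y_n + 1/10·y_{n+1}] ⇒ (1 − 1/10z)y_{n+1} = (1 + 9/10z)y_n
  so R(z) = (1 + 9/10z)/(1 − 1/10z).

Find x<0 with |R(x)|<1.
x=-0.65: |R|=0.3897
R=−1: 1+9/10x = −1+1/10x ⇒ -4/5x=2 ⇒ x=2/(-4/5)=-2.5000
Confirm numerically:
  x=-2.478: |R|=0.98590 <1
  x=-2.349: |R|=0.90218 <1
  x=-2.064: |R|=0.71088 <1
  x=-1.662: |R|=0.42514 <1
  x=-3.027: |R|=1.32364 >1
  x=-2.758: |R|=1.16178 >1
  x=-2.584: |R|=1.05340 >1
Interval (-2.5000, 0).

(-2.5000,0); λ=-10 ⇒ h* = (5/2)/10 = 0.2500.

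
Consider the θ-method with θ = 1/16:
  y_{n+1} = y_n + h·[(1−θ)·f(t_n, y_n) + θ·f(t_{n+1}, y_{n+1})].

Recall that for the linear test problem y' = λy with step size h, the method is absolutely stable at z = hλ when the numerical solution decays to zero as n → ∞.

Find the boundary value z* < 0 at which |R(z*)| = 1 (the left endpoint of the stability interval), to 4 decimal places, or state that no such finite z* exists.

With y'=λy (z=hλ):
  y_{n+1} = y_n + z·[15/16·y_n + 1/16·y_{n+1}] ⇒ (1 − 1/16z)y_{n+1} = (1 + 15/16z)y_n
  Hence R(z) = (1 + 15/16z)/(1 − 1/16z).

Solve |R(x)|<1 on ℝ⁻.
x=-1.42: |R|=0.3042
R=−1: 1+15/16x = −1+1/16x ⇒ -7/8x=2 ⇒ x=2/(-7/8)=-2.2857
Confirm numerically:
  x=-1.267: |R|=0.17403 <1
  x=-1.234: |R|=0.14564 <1
  x=-1.064: |R|=0.00234 <1
  x=-2.808: |R|=1.38877 >1
  x=-2.786: |R|=1.37283 >1
  x=-2.616: |R|=1.24839 >1
Stable set (-2.2857, 0).

left endpoint -2.2857.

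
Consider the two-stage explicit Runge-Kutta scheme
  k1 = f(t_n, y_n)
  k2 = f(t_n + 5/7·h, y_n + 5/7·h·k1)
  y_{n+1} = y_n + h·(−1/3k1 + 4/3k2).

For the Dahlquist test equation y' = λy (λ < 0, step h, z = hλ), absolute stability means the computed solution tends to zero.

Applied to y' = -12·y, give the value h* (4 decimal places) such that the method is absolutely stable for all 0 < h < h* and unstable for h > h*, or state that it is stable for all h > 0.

With y'=λy (z=hλ):
  k1=λy_n ⇒ h·k1=z·y_n;  k2=λ(1+5/7z)y_n ⇒ h·k2=z(1+5/7z)y_n
  y_{n+1}/y_n = 1 − 1/3z + 4/3z(1+5/7z) = 1 + z + 20/21z²
  ⇒ R(z) = 1 + z + 20/21z².

Find x<0 with |R(x)|<1.
x=-1.07: |R|=1.0204
R=1: x+20/21x²=0 ⇒ x=−21/20=-1.0500; min R=1−1/(4·20/21)=0.7375>−1
Confirm numerically:
  x=-1.019: |R|=0.96992 <1
  x=-0.821: |R|=0.82094 <1
  x=-0.455: |R|=0.74217 <1
  x=-1.462: |R|=1.57366 >1
  x=-1.363: |R|=1.40630 >1
  x=-1.165: |R|=1.12760 >1
So |R|<1 on (-1.0500, 0).

(-1.0500,0); λ=-12 ⇒ h* = (21/20)/12 = 0.0875.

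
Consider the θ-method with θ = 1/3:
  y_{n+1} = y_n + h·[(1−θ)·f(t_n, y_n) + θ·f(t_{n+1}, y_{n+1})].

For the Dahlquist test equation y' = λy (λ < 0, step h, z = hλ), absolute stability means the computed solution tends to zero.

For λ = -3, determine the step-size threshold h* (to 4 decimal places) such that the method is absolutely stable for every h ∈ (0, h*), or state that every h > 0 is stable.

(-6.0000,0); λ=-3 ⇒ h* = (6)/3 = 2.0000.

On y'=λy, z=hλ:
  y_{n+1} = y_n + z·[2/3·y_n + 1/3·y_{n+1}] ⇒ (1 − 1/3z)y_{n+1} = (1 + 2/3z)y_n
  R(z) = (1 + 2/3z)/(1 − 1/3z).

Solve |R(x)|<1 on ℝ⁻.
x=-1.68: |R|=0.0769
R=−1: 1+2/3x = −1+1/3x ⇒ -1/3x=2 ⇒ x=2/(-1/3)=-6.0000
Confirm numerically:
  x=-5.939: |R|=0.99318 <1
  x=-5.150: |R|=0.89571 <1
  x=-4.874: |R|=0.85700 <1
  x=-2.943: |R|=0.48561 <1
  x=-6.484: |R|=1.05103 >1
  x=-6.427: |R|=1.04530 >1
So |R|<1 on (-6.0000, 0).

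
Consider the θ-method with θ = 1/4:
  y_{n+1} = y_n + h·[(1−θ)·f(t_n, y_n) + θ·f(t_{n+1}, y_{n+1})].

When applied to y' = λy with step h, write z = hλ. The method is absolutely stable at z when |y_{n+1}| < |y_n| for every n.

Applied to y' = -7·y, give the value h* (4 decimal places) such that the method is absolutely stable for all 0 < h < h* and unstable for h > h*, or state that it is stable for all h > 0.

(-4.0000,0); λ=-7 ⇒ h* = (4)/7 = 0.5714.

Test eqn y'=λy, z=hλ:
  y_{n+1} = y_n + z·[3/4·y_n + 1/4·y_{n+1}] ⇒ (1 − 1/4z)y_{n+1} = (1 + 3/4z)y_n
  so R(z) = (1 + 3/4z)/(1 − 1/4z).

Find x<0 with |R(x)|<1.
x=-1.44: |R|=0.0588
R=−1: 1+3/4x = −1+1/4x ⇒ -1/2x=2 ⇒ x=2/(-1/2)=-4.0000
Confirm numerically:
  x=-3.874: |R|=0.96800 <1
  x=-2.554: |R|=0.55874 <1
  x=-1.749: |R|=0.21691 <1
  x=-4.585: |R|=1.13628 >1
  x=-4.400: |R|=1.09524 >1
  x=-4.348: |R|=1.08337 >1
So |R|<1 on (-4.0000, 0).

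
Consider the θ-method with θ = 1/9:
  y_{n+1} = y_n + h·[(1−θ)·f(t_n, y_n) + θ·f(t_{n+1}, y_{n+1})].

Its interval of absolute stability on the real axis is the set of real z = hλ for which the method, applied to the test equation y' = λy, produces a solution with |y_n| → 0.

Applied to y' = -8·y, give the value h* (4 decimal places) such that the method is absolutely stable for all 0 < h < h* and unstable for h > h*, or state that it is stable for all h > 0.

Set f=λy, z=hλ:
  y_{n+1} = y_n + z·[8/9·y_n + 1/9·y_{n+1}] ⇒ (1 − 1/9z)y_{n+1} = (1 + 8/9z)y_n
  R(z) = (1 + 8/9z)/(1 − 1/9z).

Boundary: |R(x)|=1, x<0.
x=-0.85: |R|=0.2234
R=−1: 1+8/9x = −1+1/9x ⇒ -7/9x=2 ⇒ x=2/(-7/9)=-2.5714
Confirm numerically:
  x=-2.199: |R|=0.76721 <1
  x=-2.125: |R|=0.71910 <1
  x=-1.358: |R|=0.17996 <1
  x=-1.289: |R|=0.12751 <1
  x=-2.883: |R|=1.18354 >1
  x=-2.839: |R|=1.15821 >1
Stable set (-2.5714, 0).

(-2.5714,0); λ=-8 ⇒ h* = (18/7)/8 = 0.3214.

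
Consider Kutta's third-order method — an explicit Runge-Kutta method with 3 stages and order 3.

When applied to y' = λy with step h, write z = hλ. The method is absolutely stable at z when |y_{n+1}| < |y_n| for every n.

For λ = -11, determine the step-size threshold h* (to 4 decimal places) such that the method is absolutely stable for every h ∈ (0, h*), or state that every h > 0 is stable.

Test eqn y'=λy, z=hλ:
  order 3, 3-stage ⇒ R(z)=1+z+z^2/2+z^3/6
  (e.g. R(-1.44)=0.09914, |R|=0.09914)

Find x<0 with |R(x)|<1.
x=-1.44: |R|=0.0991
|R(-2.76)|=1.4553 |R(-1.87)|=0.2114 |R(-1.64)|=0.0304
Bisect:
  x_lo=-3.1197 |R|=2.3138  x_hi=-0.1212 |R|=0.8858
  mid=-1.62045 |R|=0.01670 →hi
  mid=-2.37007 |R|=0.78033 →hi
  mid=-2.74488 |R|=1.42452 →lo
  mid=-2.55748 |R|=1.07507 →lo
  mid=-2.46377 |R|=0.92127 →hi
  mid=-2.51062 |R|=0.99652 →hi
  mid=-2.53405 |R|=1.03537 →lo
  mid=-2.52234 |R|=1.01584 →lo
  mid=-2.51648 |R|=1.00615 →lo
  mid=-2.51355 |R|=1.00133 →lo
  ...
  [-2.51282,-2.51264] ⇒ x*=-2.5127
Stable set (-2.5127, 0).

(-2.5127,0); λ=-11 ⇒ h* = 0.2284.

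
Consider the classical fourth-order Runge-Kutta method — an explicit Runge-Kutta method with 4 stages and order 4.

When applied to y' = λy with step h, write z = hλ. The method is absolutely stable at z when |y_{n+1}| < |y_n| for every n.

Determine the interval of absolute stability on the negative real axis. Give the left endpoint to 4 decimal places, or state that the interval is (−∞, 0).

Set f=λy, z=hλ:
  order 4, 4-stage ⇒ R(z)=1+z+z^2/2+z^3/6+z^4/24
  (e.g. R(-1.12)=0.33861, |R|=0.33861)

Boundary: |R(x)|=1, x<0.
x=-1.12: |R|=0.3386
|R(-2.33)|=0.5043 |R(-1.89)|=0.3025 |R(-1.1)|=0.3442
Bisect:
  x_lo=-3.1582 |R|=1.7240  x_hi=-0.3853 |R|=0.6803
  mid=-1.77175 |R|=0.28143 →hi
  mid=-2.46497 |R|=0.61512 →hi
  mid=-2.81158 |R|=1.04036 →lo
  mid=-2.63827 |R|=0.80004 →hi
  mid=-2.72492 |R|=0.91273 →hi
  mid=-2.76825 |R|=0.97461 →hi
  mid=-2.78991 |R|=1.00699 →lo
  mid=-2.77908 |R|=0.99068 →hi
  mid=-2.78450 |R|=0.99880 →hi
  ...
  [-2.78534,-2.78517] ⇒ x*=-2.7853
Stable set (-2.7853, 0).

z∈(-2.7853,0).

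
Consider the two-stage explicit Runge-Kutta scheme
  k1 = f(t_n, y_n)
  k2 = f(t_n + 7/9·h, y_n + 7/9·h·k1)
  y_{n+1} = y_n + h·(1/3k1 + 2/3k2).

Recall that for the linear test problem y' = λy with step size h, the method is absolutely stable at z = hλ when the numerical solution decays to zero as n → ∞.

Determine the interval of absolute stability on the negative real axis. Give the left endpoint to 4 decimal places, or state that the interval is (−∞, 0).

On y'=λy, z=hλ:
  k1=λy_n ⇒ h·k1=z·y_n;  k2=λ(1+7/9z)y_n ⇒ h·k2=z(1+7/9z)y_n
  y_{n+1}/y_n = 1 + 1/3z + 2/3z(1+7/9z) = 1 + z + 14/27z²
  Hence R(z) = 1 + z + 14/27z².

Boundary: |R(x)|=1, x<0.
x=-1.61: |R|=0.7341
R=1: x+14/27x²=0 ⇒ x=−27/14=-1.9286; min R=1−1/(4·14/27)=0.5179>−1
Confirm numerically:
  x=-1.873: |R|=0.94603 <1
  x=-1.416: |R|=0.62366 <1
  x=-0.783: |R|=0.53490 <1
  x=-2.232: |R|=1.35117 >1
  x=-2.027: |R|=1.10345 >1
  x=-2.016: |R|=1.09139 >1
So |R|<1 on (-1.9286, 0).

(-1.9286, 0).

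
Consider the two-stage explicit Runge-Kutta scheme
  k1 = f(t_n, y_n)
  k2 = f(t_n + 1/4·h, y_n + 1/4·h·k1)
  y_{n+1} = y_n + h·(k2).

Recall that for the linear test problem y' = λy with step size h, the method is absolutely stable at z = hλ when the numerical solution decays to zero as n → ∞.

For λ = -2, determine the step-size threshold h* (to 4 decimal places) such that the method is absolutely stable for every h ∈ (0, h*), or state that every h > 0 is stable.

Set f=λy, z=hλ:
  k1=λy_n ⇒ h·k1=z·y_n;  k2=λ(1+1/4z)y_n ⇒ h·k2=z(1+1/4z)y_n
  y_{n+1}/y_n = 1 + z(1+1/4z) = 1 + z + 1/4z²
  so R(z) = 1 + z + 1/4z².

Solve |R(x)|<1 on ℝ⁻.
x=-0.41: |R|=0.6320
R=1: x+1/4x²=0 ⇒ x=−4=-4.0000; min R=1−1/(4·1/4)=0.0000>−1
Confirm numerically:
  x=-3.657: |R|=0.68641 <1
  x=-3.187: |R|=0.35224 <1
  x=-2.768: |R|=0.14746 <1
  x=-1.863: |R|=0.00469 <1
  x=-4.293: |R|=1.31446 >1
  x=-4.276: |R|=1.29504 >1
So |R|<1 on (-4.0000, 0).

(-4.0000,0); λ=-2 ⇒ h* = (4)/2 = 2.0000.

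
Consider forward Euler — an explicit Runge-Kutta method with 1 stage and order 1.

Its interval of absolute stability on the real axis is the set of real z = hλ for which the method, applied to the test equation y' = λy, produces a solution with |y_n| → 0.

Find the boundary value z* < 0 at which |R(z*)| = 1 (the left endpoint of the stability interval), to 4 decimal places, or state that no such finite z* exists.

left endpoint -2.0000.

On y'=λy, z=hλ:
  order 1, 1-stage ⇒ R(z)=1+z
  (e.g. R(-1.4)=-0.40000, |R|=0.40000)

Boundary: |R(x)|=1, x<0.
x=-1.4: |R|=0.4000
|R(-2.16)|=1.1600 |R(-1.73)|=0.7300 |R(-0.88)|=0.1200
Bisect:
  x_lo=-2.8772 |R|=1.8772  x_hi=-0.3460 |R|=0.6540
  mid=-1.61164 |R|=0.61164 →hi
  mid=-2.24444 |R|=1.24444 →lo
  mid=-1.92804 |R|=0.92804 →hi
  mid=-2.08624 |R|=1.08624 →lo
  mid=-2.00714 |R|=1.00714 →lo
  mid=-1.96759 |R|=0.96759 →hi
  mid=-1.98737 |R|=0.98737 →hi
  mid=-1.99725 |R|=0.99725 →hi
  mid=-2.00220 |R|=1.00220 →lo
  mid=-1.99973 |R|=0.99973 →hi
  ...
  [-2.00003,-1.99988] ⇒ x*=-2.0000
Stable set (-2.0000, 0).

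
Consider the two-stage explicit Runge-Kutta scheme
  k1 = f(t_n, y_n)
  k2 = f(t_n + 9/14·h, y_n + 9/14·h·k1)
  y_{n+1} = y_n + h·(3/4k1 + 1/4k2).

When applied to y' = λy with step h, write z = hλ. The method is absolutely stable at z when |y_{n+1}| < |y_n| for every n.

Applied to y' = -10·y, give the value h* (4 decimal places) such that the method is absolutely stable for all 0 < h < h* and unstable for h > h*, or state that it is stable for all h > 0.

(-6.2222,0); λ=-10 ⇒ h* = (56/9)/10 = 0.6222.

With y'=λy (z=hλ):
  k1=λy_n ⇒ h·k1=z·y_n;  k2=λ(1+9/14z)y_n ⇒ h·k2=z(1+9/14z)y_n
  y_{n+1}/y_n = 1 + 3/4z + 1/4z(1+9/14z) = 1 + z + 9/56z²
  R(z) = 1 + z + 9/56z².

Solve |R(x)|<1 on ℝ⁻.
x=-0.5: |R|=0.5402
R=1: x+9/56x²=0 ⇒ x=−56/9=-6.2222; min R=1−1/(4·9/56)=-0.5556>−1
Confirm numerically:
  x=-5.941: |R|=0.73149 <1
  x=-5.217: |R|=0.15718 <1
  x=-3.482: |R|=0.53345 <1
  x=-2.591: |R|=0.51208 <1
  x=-6.818: |R|=1.65282 >1
  x=-6.668: |R|=1.47771 >1
  x=-6.476: |R|=1.26413 >1
Stable set (-6.2222, 0).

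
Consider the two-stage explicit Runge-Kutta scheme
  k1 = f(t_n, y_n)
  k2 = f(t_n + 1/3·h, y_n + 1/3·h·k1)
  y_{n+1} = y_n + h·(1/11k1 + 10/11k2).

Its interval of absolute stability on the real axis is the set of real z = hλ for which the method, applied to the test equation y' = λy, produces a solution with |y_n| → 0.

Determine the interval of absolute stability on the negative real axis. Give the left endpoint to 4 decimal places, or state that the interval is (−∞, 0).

z∈(-3.3000,0).

With y'=λy (z=hλ):
  k1=λy_n ⇒ h·k1=z·y_n;  k2=λ(1+1/3z)y_n ⇒ h·k2=z(1+1/3z)y_n
  y_{n+1}/y_n = 1 + 1/11z + 10/11z(1+1/3z) = 1 + z + 10/33z²
  R(z) = 1 + z + 10/33z².

Need |R(x)|<1, x<0.
x=-0.49: |R|=0.5828
R=1: x+10/33x²=0 ⇒ x=−33/10=-3.3000; min R=1−1/(4·10/33)=0.1750>−1
Confirm numerically:
  x=-2.249: |R|=0.28373 <1
  x=-2.201: |R|=0.26700 <1
  x=-2.071: |R|=0.22871 <1
  x=-1.857: |R|=0.18798 <1
  x=-3.710: |R|=1.46094 >1
  x=-3.580: |R|=1.30376 >1
  x=-3.436: |R|=1.14160 >1
Stable set (-3.3000, 0).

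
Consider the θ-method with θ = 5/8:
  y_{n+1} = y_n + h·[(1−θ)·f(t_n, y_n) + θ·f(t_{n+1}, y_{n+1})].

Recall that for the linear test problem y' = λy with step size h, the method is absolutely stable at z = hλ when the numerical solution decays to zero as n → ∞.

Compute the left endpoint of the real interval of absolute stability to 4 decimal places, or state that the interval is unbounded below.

interval (−∞, 0).

With y'=λy (z=hλ):
  y_{n+1} = y_n + z·[3/8·y_n + 5/8·y_{n+1}] ⇒ (1 − 5/8z)y_{n+1} = (1 + 3/8z)y_n
  Hence R(z) = (1 + 3/8z)/(1 − 5/8z).

Need |R(x)|<1, x<0.
x=-1.78: |R|=0.1574
x=-2: |R|=0.1111
x=-10: |R|=0.3793
x=-100: |R|=0.5748
θ=5/8≥1/2 ⇒ |1+3/8x|<|1−5/8x| ∀x<0 ⇒ unbounded interval.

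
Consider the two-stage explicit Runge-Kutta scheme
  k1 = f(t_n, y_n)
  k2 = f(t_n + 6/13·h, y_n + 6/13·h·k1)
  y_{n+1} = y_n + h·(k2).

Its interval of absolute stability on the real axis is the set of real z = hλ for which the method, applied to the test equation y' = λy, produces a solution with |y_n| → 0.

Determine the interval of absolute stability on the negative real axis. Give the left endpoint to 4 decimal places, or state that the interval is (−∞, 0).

z∈(-2.1667,0).

Set f=λy, z=hλ:
  k1=λy_n ⇒ h·k1=z·y_n;  k2=λ(1+6/13z)y_n ⇒ h·k2=z(1+6/13z)y_n
  y_{n+1}/y_n = 1 + z(1+6/13z) = 1 + z + 6/13z²
  so R(z) = 1 + z + 6/13z².

Boundary: |R(x)|=1, x<0.
x=-1.26: |R|=0.4727
R=1: x+6/13x²=0 ⇒ x=−13/6=-2.1667; min R=1−1/(4·6/13)=0.4583>−1
Confirm numerically:
  x=-2.133: |R|=0.96686 <1
  x=-1.704: |R|=0.63613 <1
  x=-1.229: |R|=0.46813 <1
  x=-2.587: |R|=1.50188 >1
  x=-2.484: |R|=1.36381 >1
Stable set (-2.1667, 0).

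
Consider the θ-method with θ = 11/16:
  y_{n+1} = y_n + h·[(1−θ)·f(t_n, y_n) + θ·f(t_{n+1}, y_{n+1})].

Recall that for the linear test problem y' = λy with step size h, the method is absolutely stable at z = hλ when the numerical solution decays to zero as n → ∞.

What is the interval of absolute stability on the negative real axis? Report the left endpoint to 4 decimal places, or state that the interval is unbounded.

unbounded; (−∞, 0).

Set f=λy, z=hλ:
  y_{n+1} = y_n + z·[5/16·y_n + 11/16·y_{n+1}] ⇒ (1 − 11/16z)y_{n+1} = (1 + 5/16z)y_n
  so R(z) = (1 + 5/16z)/(1 − 11/16z).

Need |R(x)|<1, x<0.
x=-1.38: |R|=0.2919
x=-2: |R|=0.1579
x=-10: |R|=0.2698
x=-100: |R|=0.4337
θ=11/16≥1/2 ⇒ |1+5/16x|<|1−11/16x| ∀x<0 ⇒ interval (−∞,0).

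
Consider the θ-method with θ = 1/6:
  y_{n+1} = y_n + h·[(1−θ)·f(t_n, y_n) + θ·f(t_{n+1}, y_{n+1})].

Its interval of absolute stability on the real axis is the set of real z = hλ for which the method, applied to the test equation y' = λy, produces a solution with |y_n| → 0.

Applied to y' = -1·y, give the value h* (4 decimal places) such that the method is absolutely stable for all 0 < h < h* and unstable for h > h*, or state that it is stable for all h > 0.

With y'=λy (z=hλ):
  y_{n+1} = y_n + z·[5/6·y_n + 1/6·y_{n+1}] ⇒ (1 − 1/6z)y_{n+1} = (1 + 5/6z)y_n
  Hence R(z) = (1 + 5/6z)/(1 − 1/6z).

Need |R(x)|<1, x<0.
x=-0.76: |R|=0.3254
R=−1: 1+5/6x = −1+1/6x ⇒ -2/3x=2 ⇒ x=2/(-2/3)=-3.0000
Confirm numerically:
  x=-2.890: |R|=0.95051 <1
  x=-2.156: |R|=0.58607 <1
  x=-1.904: |R|=0.44534 <1
  x=-1.740: |R|=0.34884 <1
  x=-3.600: |R|=1.25000 >1
  x=-3.052: |R|=1.02298 >1
Stable set (-3.0000, 0).

(-3.0000,0); λ=-1 ⇒ h* = (3)/1 = 3.0000.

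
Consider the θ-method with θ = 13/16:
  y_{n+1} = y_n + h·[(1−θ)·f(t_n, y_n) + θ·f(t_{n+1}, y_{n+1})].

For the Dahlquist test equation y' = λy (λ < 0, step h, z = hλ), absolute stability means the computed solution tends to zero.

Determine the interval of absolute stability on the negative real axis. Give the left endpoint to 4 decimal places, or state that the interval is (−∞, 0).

(−∞, 0) — no finite endpoint.

With y'=λy (z=hλ):
  y_{n+1} = y_n + z·[3/16·y_n + 13/16·y_{n+1}] ⇒ (1 − 13/16z)y_{n+1} = (1 + 3/16z)y_n
  Hence R(z) = (1 + 3/16z)/(1 − 13/16z).

Boundary: |R(x)|=1, x<0.
x=-0.59: |R|=0.6012
x=-2: |R|=0.2381
x=-10: |R|=0.0959
x=-100: |R|=0.2158
θ=13/16≥1/2 ⇒ |1+3/16x|<|1−13/16x| ∀x<0 ⇒ unbounded interval.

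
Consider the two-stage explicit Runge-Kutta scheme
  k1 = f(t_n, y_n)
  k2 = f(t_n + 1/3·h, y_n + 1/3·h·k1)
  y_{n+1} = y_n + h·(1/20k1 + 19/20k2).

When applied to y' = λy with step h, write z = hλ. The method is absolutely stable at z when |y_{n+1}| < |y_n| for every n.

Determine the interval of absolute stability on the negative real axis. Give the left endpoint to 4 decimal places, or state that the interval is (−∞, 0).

(-3.1579, 0).

Set f=λy, z=hλ:
  k1=λy_n ⇒ h·k1=z·y_n;  k2=λ(1+1/3z)y_n ⇒ h·k2=z(1+1/3z)y_n
  y_{n+1}/y_n = 1 + 1/20z + 19/20z(1+1/3z) = 1 + z + 19/60z²
  so R(z) = 1 + z + 19/60z².

Find x<0 with |R(x)|<1.
x=-1.74: |R|=0.2187
R=1: x+19/60x²=0 ⇒ x=−60/19=-3.1579; min R=1−1/(4·19/60)=0.2105>−1
Confirm numerically:
  x=-2.548: |R|=0.50790 <1
  x=-2.504: |R|=0.48151 <1
  x=-2.064: |R|=0.28503 <1
  x=-3.741: |R|=1.69078 >1
  x=-3.738: |R|=1.68667 >1
  x=-3.645: |R|=1.56224 >1
So |R|<1 on (-3.1579, 0).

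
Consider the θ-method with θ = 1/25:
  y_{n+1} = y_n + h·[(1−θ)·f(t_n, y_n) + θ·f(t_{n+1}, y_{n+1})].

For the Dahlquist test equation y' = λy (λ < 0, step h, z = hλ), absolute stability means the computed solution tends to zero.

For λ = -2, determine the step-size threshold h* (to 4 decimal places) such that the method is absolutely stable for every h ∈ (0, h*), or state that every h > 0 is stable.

(-2.1739,0); λ=-2 ⇒ h* = (50/23)/2 = 1.0870.

On y'=λy, z=hλ:
  y_{n+1} = y_n + z·[24/25·y_n + 1/25·y_{n+1}] ⇒ (1 − 1/25z)y_{n+1} = (1 + 24/25z)y_n
  ⇒ R(z) = (1 + 24/25z)/(1 − 1/25z).

Find x<0 with |R(x)|<1.
x=-0.5: |R|=0.5098
R=−1: 1+24/25x = −1+1/25x ⇒ -23/25x=2 ⇒ x=2/(-23/25)=-2.1739
Confirm numerically:
  x=-1.563: |R|=0.47103 <1
  x=-1.525: |R|=0.43732 <1
  x=-0.991: |R|=0.04679 <1
  x=-2.695: |R|=1.43275 >1
  x=-2.429: |R|=1.21390 >1
  x=-2.314: |R|=1.11796 >1
Interval (-2.1739, 0).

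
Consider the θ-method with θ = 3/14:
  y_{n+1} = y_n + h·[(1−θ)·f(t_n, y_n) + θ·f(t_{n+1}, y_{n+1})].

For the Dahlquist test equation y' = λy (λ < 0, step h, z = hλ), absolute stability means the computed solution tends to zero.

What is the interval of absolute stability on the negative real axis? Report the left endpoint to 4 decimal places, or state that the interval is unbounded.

On y'=λy, z=hλ:
  y_{n+1} = y_n + z·[11/14·y_n + 3/14·y_{n+1}] ⇒ (1 − 3/14z)y_{n+1} = (1 + 11/14z)y_n
  ⇒ R(z) = (1 + 11/14z)/(1 − 3/14z).

Solve |R(x)|<1 on ℝ⁻.
x=-1.17: |R|=0.0645
R=−1: 1+11/14x = −1+3/14x ⇒ -4/7x=2 ⇒ x=2/(-4/7)=-3.5000
Confirm numerically:
  x=-3.451: |R|=0.98390 <1
  x=-3.117: |R|=0.86879 <1
  x=-1.826: |R|=0.31246 <1
  x=-1.487: |R|=0.12767 <1
  x=-3.908: |R|=1.12689 >1
  x=-3.651: |R|=1.04841 >1
  x=-3.647: |R|=1.04715 >1
Stable set (-3.5000, 0).

(-3.5000, 0).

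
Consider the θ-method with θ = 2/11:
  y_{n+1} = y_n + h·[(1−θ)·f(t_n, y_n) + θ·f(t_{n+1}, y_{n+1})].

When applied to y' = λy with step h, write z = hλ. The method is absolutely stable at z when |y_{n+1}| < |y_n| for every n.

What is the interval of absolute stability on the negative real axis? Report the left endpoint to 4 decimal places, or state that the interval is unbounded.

z∈(-3.1429,0).

With y'=λy (z=hλ):
  y_{n+1} = y_n + z·[9/11·y_n + 2/11·y_{n+1}] ⇒ (1 − 2/11z)y_{n+1} = (1 + 9/11z)y_n
  so R(z) = (1 + 9/11z)/(1 − 2/11z).

Need |R(x)|<1, x<0.
x=-0.74: |R|=0.3478
R=−1: 1+9/11x = −1+2/11x ⇒ -7/11x=2 ⇒ x=2/(-7/11)=-3.1429
Confirm numerically:
  x=-2.239: |R|=0.59123 <1
  x=-1.826: |R|=0.37087 <1
  x=-1.529: |R|=0.19640 <1
  x=-1.526: |R|=0.19456 <1
  x=-3.531: |R|=1.15043 >1
  x=-3.326: |R|=1.07263 >1
Interval (-3.1429, 0).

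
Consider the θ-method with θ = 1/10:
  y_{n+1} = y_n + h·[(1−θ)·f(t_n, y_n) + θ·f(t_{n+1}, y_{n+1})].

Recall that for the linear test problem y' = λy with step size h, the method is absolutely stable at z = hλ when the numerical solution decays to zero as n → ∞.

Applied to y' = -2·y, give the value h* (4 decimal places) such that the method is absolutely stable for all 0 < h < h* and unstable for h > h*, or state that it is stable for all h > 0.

On y'=λy, z=hλ:
  y_{n+1} = y_n + z·[9/10·y_n + 1/10·y_{n+1}] ⇒ (1 − 1/10z)y_{n+1} = (1 + 9/10z)y_n
  Hence R(z) = (1 + 9/10z)/(1 − 1/10z).

Solve |R(x)|<1 on ℝ⁻.
x=-0.73: |R|=0.3197
R=−1: 1+9/10x = −1+1/10x ⇒ -4/5x=2 ⇒ x=2/(-4/5)=-2.5000
Confirm numerically:
  x=-2.471: |R|=0.98140 <1
  x=-1.762: |R|=0.49804 <1
  x=-1.532: |R|=0.32848 <1
  x=-1.092: |R|=0.01551 <1
  x=-3.099: |R|=1.36583 >1
  x=-2.719: |R|=1.13775 >1
So |R|<1 on (-2.5000, 0).

(-2.5000,0); λ=-2 ⇒ h* = (5/2)/2 = 1.2500.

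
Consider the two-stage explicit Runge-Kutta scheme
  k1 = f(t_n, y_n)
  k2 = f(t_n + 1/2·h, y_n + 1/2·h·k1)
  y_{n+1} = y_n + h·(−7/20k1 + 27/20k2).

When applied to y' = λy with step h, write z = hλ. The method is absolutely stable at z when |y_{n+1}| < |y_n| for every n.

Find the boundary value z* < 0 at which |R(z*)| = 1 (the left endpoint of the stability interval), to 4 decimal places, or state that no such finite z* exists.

z* = -1.4815.

On y'=λy, z=hλ:
  k1=λy_n ⇒ h·k1=z·y_n;  k2=λ(1+1/2z)y_n ⇒ h·k2=z(1+1/2z)y_n
  y_{n+1}/y_n = 1 − 7/20z + 27/20z(1+1/2z) = 1 + z + 27/40z²
  so R(z) = 1 + z + 27/40z².

Solve |R(x)|<1 on ℝ⁻.
x=-1.38: |R|=0.9055
R=1: x+27/40x²=0 ⇒ x=−40/27=-1.4815; min R=1−1/(4·27/40)=0.6296>−1
Confirm numerically:
  x=-1.428: |R|=0.94845 <1
  x=-1.231: |R|=0.79187 <1
  x=-0.792: |R|=0.63140 <1
  x=-1.978: |R|=1.66293 >1
  x=-1.724: |R|=1.28222 >1
Stable set (-1.4815, 0).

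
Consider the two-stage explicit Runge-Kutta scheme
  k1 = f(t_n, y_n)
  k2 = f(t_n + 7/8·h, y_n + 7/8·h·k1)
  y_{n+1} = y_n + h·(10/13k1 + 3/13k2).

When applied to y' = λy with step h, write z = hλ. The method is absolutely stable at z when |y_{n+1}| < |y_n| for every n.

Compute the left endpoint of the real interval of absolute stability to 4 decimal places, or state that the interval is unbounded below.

On y'=λy, z=hλ:
  k1=λy_n ⇒ h·k1=z·y_n;  k2=λ(1+7/8z)y_n ⇒ h·k2=z(1+7/8z)y_n
  y_{n+1}/y_n = 1 + 10/13z + 3/13z(1+7/8z) = 1 + z + 21/104z²
  R(z) = 1 + z + 21/104z².

Find x<0 with |R(x)|<1.
x=-1.31: |R|=0.0365
R=1: x+21/104x²=0 ⇒ x=−104/21=-4.9524; min R=1−1/(4·21/104)=-0.2381>−1
Confirm numerically:
  x=-2.634: |R|=0.23307 <1
  x=-2.576: |R|=0.23608 <1
  x=-2.408: |R|=0.23716 <1
  x=-5.326: |R|=1.40181 >1
  x=-5.001: |R|=1.04910 >1
So |R|<1 on (-4.9524, 0).

left endpoint -4.9524.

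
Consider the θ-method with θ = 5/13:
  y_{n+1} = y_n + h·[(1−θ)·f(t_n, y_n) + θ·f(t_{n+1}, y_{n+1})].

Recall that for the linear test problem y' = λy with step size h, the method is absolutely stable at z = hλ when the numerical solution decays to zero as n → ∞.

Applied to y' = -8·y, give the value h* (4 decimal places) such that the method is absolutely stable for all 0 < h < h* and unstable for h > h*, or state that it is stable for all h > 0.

Test eqn y'=λy, z=hλ:
  y_{n+1} = y_n + z·[8/13·y_n + 5/13·y_{n+1}] ⇒ (1 − 5/13z)y_{n+1} = (1 + 8/13z)y_n
  ⇒ R(z) = (1 + 8/13z)/(1 − 5/13z).

Boundary: |R(x)|=1, x<0.
x=-0.95: |R|=0.3042
R=−1: 1+8/13x = −1+5/13x ⇒ -3/13x=2 ⇒ x=2/(-3/13)=-8.6667
Confirm numerically:
  x=-8.622: |R|=0.99761 <1
  x=-8.501: |R|=0.99105 <1
  x=-7.804: |R|=0.95025 <1
  x=-6.202: |R|=0.83199 <1
  x=-9.116: |R|=1.02301 >1
  x=-8.831: |R|=1.00863 >1
So |R|<1 on (-8.6667, 0).

(-8.6667,0); λ=-8 ⇒ h* = (26/3)/8 = 1.0833.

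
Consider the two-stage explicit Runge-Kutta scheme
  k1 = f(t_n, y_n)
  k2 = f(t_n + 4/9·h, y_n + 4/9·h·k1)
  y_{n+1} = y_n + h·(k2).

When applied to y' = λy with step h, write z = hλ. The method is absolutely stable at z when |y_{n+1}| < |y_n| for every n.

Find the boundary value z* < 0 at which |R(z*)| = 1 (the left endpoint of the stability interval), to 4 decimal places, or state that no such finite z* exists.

On y'=λy, z=hλ:
  k1=λy_n ⇒ h·k1=z·y_n;  k2=λ(1+4/9z)y_n ⇒ h·k2=z(1+4/9z)y_n
  y_{n+1}/y_n = 1 + z(1+4/9z) = 1 + z + 4/9z²
  Hence R(z) = 1 + z + 4/9z².

Need |R(x)|<1, x<0.
x=-0.5: |R|=0.6111
R=1: x+4/9x²=0 ⇒ x=−9/4=-2.2500; min R=1−1/(4·4/9)=0.4375>−1
Confirm numerically:
  x=-2.129: |R|=0.88551 <1
  x=-1.452: |R|=0.48502 <1
  x=-1.428: |R|=0.47830 <1
  x=-2.645: |R|=1.46434 >1
  x=-2.285: |R|=1.03554 >1
Interval (-2.2500, 0).

left endpoint -2.2500.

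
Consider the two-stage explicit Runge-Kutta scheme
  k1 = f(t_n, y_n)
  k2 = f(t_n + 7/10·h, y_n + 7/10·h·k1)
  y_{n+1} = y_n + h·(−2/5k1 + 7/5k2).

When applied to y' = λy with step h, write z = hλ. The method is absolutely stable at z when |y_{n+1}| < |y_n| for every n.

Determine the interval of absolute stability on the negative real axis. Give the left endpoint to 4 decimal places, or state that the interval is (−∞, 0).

z∈(-1.0204,0).

Set f=λy, z=hλ:
  k1=λy_n ⇒ h·k1=z·y_n;  k2=λ(1+7/10z)y_n ⇒ h·k2=z(1+7/10z)y_n
  y_{n+1}/y_n = 1 − 2/5z + 7/5z(1+7/10z) = 1 + z + 49/50z²
  Hence R(z) = 1 + z + 49/50z².

Boundary: |R(x)|=1, x<0.
x=-0.59: |R|=0.7511
R=1: x+49/50x²=0 ⇒ x=−50/49=-1.0204; min R=1−1/(4·49/50)=0.7449>−1
Confirm numerically:
  x=-0.844: |R|=0.85409 <1
  x=-0.549: |R|=0.74637 <1
  x=-0.434: |R|=0.75059 <1
  x=-1.604: |R|=1.91736 >1
  x=-1.531: |R|=1.76608 >1
  x=-1.091: |R|=1.07548 >1
Stable set (-1.0204, 0).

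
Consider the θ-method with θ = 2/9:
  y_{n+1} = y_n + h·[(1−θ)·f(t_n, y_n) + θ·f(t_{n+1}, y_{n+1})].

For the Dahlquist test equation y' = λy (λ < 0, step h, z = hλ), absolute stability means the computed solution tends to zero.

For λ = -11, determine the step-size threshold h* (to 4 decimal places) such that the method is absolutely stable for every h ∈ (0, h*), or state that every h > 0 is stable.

Set f=λy, z=hλ:
  y_{n+1} = y_n + z·[7/9·y_n + 2/9·y_{n+1}] ⇒ (1 − 2/9z)y_{n+1} = (1 + 7/9z)y_n
  Hence R(z) = (1 + 7/9z)/(1 − 2/9z).

Boundary: |R(x)|=1, x<0.
x=-1.38: |R|=0.0561
R=−1: 1+7/9x = −1+2/9x ⇒ -5/9x=2 ⇒ x=2/(-5/9)=-3.6000
Confirm numerically:
  x=-3.048: |R|=0.81717 <1
  x=-2.594: |R|=0.64548 <1
  x=-1.713: |R|=0.24070 <1
  x=-3.820: |R|=1.06611 >1
  x=-3.683: |R|=1.02536 >1
  x=-3.655: |R|=1.01686 >1
Stable set (-3.6000, 0).

(-3.6000,0); λ=-11 ⇒ h* = (18/5)/11 = 0.3273.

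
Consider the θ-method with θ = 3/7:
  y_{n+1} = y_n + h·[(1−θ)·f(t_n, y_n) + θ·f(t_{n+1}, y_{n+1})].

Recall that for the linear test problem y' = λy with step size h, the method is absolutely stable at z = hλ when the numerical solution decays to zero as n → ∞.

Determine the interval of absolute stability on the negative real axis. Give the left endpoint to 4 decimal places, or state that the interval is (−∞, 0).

z∈(-14.0000,0).

On y'=λy, z=hλ:
  y_{n+1} = y_n + z·[4/7·y_n + 3/7·y_{n+1}] ⇒ (1 − 3/7z)y_{n+1} = (1 + 4/7z)y_n
  R(z) = (1 + 4/7z)/(1 − 3/7z).

Solve |R(x)|<1 on ℝ⁻.
x=-1.13: |R|=0.2387
R=−1: 1+4/7x = −1+3/7x ⇒ -1/7x=2 ⇒ x=2/(-1/7)=-14.0000
Confirm numerically:
  x=-9.535: |R|=0.87460 <1
  x=-7.850: |R|=0.79869 <1
  x=-7.476: |R|=0.77831 <1
  x=-6.506: |R|=0.71740 <1
  x=-14.500: |R|=1.00990 >1
  x=-14.216: |R|=1.00435 >1
  x=-14.033: |R|=1.00067 >1
So |R|<1 on (-14.0000, 0).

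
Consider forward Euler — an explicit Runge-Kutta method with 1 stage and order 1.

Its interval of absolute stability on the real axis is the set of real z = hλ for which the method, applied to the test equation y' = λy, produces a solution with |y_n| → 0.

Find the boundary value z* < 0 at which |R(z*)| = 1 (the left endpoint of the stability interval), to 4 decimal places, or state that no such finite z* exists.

With y'=λy (z=hλ):
  order 1, 1-stage ⇒ R(z)=1+z
  (e.g. R(-0.54)=0.46000, |R|=0.46000)

Find x<0 with |R(x)|<1.
x=-0.54: |R|=0.4600
|R(-2.4)|=1.4000 |R(-2.2)|=1.2000 |R(-1.92)|=0.9200
Bisect:
  x_lo=-2.5360 |R|=1.5360  x_hi=-0.3263 |R|=0.6737
  mid=-1.43115 |R|=0.43115 →hi
  mid=-1.98359 |R|=0.98359 →hi
  mid=-2.25980 |R|=1.25980 →lo
  mid=-2.12169 |R|=1.12169 →lo
  mid=-2.05264 |R|=1.05264 →lo
  mid=-2.01811 |R|=1.01811 →lo
  mid=-2.00085 |R|=1.00085 →lo
  mid=-1.99222 |R|=0.99222 →hi
  mid=-1.99653 |R|=0.99653 →hi
  mid=-1.99869 |R|=0.99869 →hi
  ...
  [-2.00004,-1.99990] ⇒ x*=-2.0000
Stable set (-2.0000, 0).

left endpoint -2.0000.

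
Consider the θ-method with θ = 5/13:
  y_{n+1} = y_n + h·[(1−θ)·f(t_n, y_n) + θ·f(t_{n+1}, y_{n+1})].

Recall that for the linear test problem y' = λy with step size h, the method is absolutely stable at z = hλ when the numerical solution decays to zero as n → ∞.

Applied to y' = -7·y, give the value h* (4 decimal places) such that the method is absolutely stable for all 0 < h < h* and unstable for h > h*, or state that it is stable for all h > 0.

(-8.6667,0); λ=-7 ⇒ h* = (26/3)/7 = 1.2381.

Set f=λy, z=hλ:
  y_{n+1} = y_n + z·[8/13·y_n + 5/13·y_{n+1}] ⇒ (1 − 5/13z)y_{n+1} = (1 + 8/13z)y_n
  Hence R(z) = (1 + 8/13z)/(1 − 5/13z).

Boundary: |R(x)|=1, x<0.
x=-0.41: |R|=0.6458
R=−1: 1+8/13x = −1+5/13x ⇒ -3/13x=2 ⇒ x=2/(-3/13)=-8.6667
Confirm numerically:
  x=-6.409: |R|=0.84964 <1
  x=-4.569: |R|=0.65705 <1
  x=-4.336: |R|=0.62537 <1
  x=-9.107: |R|=1.02257 >1
  x=-8.945: |R|=1.01447 >1
  x=-8.760: |R|=1.00493 >1
Stable set (-8.6667, 0).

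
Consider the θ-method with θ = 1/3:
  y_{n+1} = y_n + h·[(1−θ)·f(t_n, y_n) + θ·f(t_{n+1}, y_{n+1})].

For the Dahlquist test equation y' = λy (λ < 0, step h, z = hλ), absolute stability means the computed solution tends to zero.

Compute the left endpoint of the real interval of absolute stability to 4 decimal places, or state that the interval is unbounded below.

z* = -6.0000.

With y'=λy (z=hλ):
  y_{n+1} = y_n + z·[2/3·y_n + 1/3·y_{n+1}] ⇒ (1 − 1/3z)y_{n+1} = (1 + 2/3z)y_n
  Hence R(z) = (1 + 2/3z)/(1 − 1/3z).

Solve |R(x)|<1 on ℝ⁻.
x=-0.71: |R|=0.4259
R=−1: 1+2/3x = −1+1/3x ⇒ -1/3x=2 ⇒ x=2/(-1/3)=-6.0000
Confirm numerically:
  x=-4.857: |R|=0.85452 <1
  x=-4.812: |R|=0.84793 <1
  x=-4.643: |R|=0.82245 <1
  x=-3.691: |R|=0.65491 <1
  x=-6.082: |R|=1.00903 >1
  x=-6.032: |R|=1.00354 >1
Interval (-6.0000, 0).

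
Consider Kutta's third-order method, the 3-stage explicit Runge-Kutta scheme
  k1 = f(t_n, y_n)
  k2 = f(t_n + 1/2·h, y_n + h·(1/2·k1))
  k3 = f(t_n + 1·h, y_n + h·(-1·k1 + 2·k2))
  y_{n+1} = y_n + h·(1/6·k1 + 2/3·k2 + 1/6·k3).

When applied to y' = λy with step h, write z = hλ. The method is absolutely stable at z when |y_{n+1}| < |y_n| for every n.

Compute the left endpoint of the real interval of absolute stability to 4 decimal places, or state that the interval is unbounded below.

z* = -2.5127.

Test eqn y'=λy, z=hλ:
  order 3, 3-stage ⇒ R(z)=1+z+z^2/2+z^3/6
  (e.g. R(-0.52)=0.59177, |R|=0.59177)

Find x<0 with |R(x)|<1.
x=-0.52: |R|=0.5918
|R(-2.2)|=0.5547 |R(-1.07)|=0.2983 |R(-0.95)|=0.3584
Bisect:
  x_lo=-3.3271 |R|=2.9306  x_hi=-0.0720 |R|=0.9305
  mid=-1.69956 |R|=0.07350 →hi
  mid=-2.51334 |R|=1.00097 →lo
  mid=-2.10645 |R|=0.44565 →hi
  mid=-2.30989 |R|=0.69620 →hi
  mid=-2.41162 |R|=0.84129 →hi
  mid=-2.46248 |R|=0.91924 →hi
  mid=-2.48791 |R|=0.95963 →hi
  mid=-2.50062 |R|=0.98018 →hi
  mid=-2.50698 |R|=0.99055 →hi
  ...
  [-2.51294,-2.51274] ⇒ x*=-2.5127
Interval (-2.5127, 0).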